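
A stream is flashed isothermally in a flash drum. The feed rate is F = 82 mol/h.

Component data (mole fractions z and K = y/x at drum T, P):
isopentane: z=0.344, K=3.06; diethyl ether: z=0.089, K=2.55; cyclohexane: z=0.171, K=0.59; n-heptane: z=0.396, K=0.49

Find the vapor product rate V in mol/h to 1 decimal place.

V = 49.8 mol/h

Iterate (Newton) starting at β = 0.57:
  β = 0.570: g = 0.0229, g' = -0.623 → β = 0.607
Converged at β = 0.607.
Then V = β·F = 0.6072·82 = 49.8 mol/h and L = F − V = 32.2 mol/h.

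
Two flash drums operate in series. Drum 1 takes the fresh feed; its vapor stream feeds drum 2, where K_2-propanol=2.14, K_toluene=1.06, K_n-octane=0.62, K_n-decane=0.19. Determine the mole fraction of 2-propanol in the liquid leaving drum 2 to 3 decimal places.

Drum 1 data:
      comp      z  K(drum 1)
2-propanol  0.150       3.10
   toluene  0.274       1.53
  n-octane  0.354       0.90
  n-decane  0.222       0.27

Drum 1:
Newton–Raphson from ψ₁ = 0.5:
  ψ₁ = 0.500: g = -0.0240, g' = -0.503 → ψ₁ = 0.452
Converged at ψ₁ = 0.452.
Drum-1 compositions:
  2-propanol: x = 0.077, y = 0.239
  toluene: x = 0.221, y = 0.338
  n-octane: x = 0.371, y = 0.334
  n-decane: x = 0.331, y = 0.089
Drum-2 feed = drum-1 vapor: z₂ = (0.2387, 0.3383, 0.3337, 0.0894).
Drum 2:
Let ψ₂ = V/F and solve Σ zᵢ(Kᵢ−1)/(1+ψ₂(Kᵢ−1)) = 0.
Check two-phase: ΣzᵢKᵢ = 1.093 > 1 and Σzᵢ/Kᵢ = 1.439 > 1, so g(0) = 0.093 > 0 and g(1) = -0.439 < 0.
Newton iteration, ψ₂⁰ = 0.67:
  ψ₂ = 0.670: g = -0.1547, g' = -0.468 → ψ₂ = 0.339
  ψ₂ = 0.339: g = -0.0294, g' = -0.338 → ψ₂ = 0.252
Converged at ψ₂ = 0.252.
  2-propanol: x = 0.185, y = 0.397
  toluene: x = 0.333, y = 0.353
  n-octane: x = 0.369, y = 0.229
  n-decane: x = 0.112, y = 0.021

x_2-propanol (drum 2) = 0.185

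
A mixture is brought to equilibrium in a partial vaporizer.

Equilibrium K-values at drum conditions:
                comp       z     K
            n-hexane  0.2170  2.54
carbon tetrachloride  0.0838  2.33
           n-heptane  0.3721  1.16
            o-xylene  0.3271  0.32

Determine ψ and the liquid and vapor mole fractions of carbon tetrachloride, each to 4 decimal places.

ψ = 0.4538, x_carbon tetrachloride = 0.0523, y_carbon tetrachloride = 0.1218

Rachford–Rice: g(ψ) = Σ zᵢ(Kᵢ−1)/(1+ψ(Kᵢ−1)) = 0.
Check two-phase: ΣzᵢKᵢ = 1.2827 > 1 and Σzᵢ/Kᵢ = 1.4644 > 1, so g(0) = 0.2827 > 0 and g(1) = -0.4644 < 0.
Iterate (Newton) starting at ψ = 0.64:
  ψ = 0.6400: g = -0.11130, g' = -0.6558 → ψ = 0.4703
  ψ = 0.4703: g = -0.00924, g' = -0.5643 → ψ = 0.4539
  ψ = 0.4539: g = -0.00003, g' = -0.5606 → ψ = 0.4538
Converged at ψ = 0.4538.
Compositions from xᵢ = zᵢ/(1+ψ(Kᵢ−1)), yᵢ = Kᵢxᵢ:
  n-hexane: x = 0.1277, y = 0.3244
  carbon tetrachloride: x = 0.0523, y = 0.1218
  n-heptane: x = 0.3469, y = 0.4024
  o-xylene: x = 0.4731, y = 0.1514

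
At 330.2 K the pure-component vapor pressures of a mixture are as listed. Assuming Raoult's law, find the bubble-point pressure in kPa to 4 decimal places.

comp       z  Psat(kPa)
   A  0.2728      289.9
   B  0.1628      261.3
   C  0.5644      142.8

Pbub = 202.2207 kPa

At the bubble point ψ → 0, so ΣzᵢKᵢ = 1 with Kᵢ = Pᵢˢᵃᵗ/P ⇒ P = ΣzᵢPᵢˢᵃᵗ.
P = 0.2728·289.9 + 0.1628·261.3 + 0.5644·142.8 = 202.2207 kPa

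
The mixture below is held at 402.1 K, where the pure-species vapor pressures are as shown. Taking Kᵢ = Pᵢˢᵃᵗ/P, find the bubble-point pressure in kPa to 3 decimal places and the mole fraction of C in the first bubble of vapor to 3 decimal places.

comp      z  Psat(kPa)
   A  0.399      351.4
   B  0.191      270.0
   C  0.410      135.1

Pbub = 247.170 kPa, y_C = 0.224

At the bubble point ψ → 0, so ΣzᵢKᵢ = 1 with Kᵢ = Pᵢˢᵃᵗ/P ⇒ P = ΣzᵢPᵢˢᵃᵗ.
P = 0.399·351.4 + 0.191·270.0 + 0.410·135.1 = 247.170 kPa
yᵢ = zᵢPᵢˢᵃᵗ/P ⇒ y_C = 0.410·135.1/247.170 = 0.224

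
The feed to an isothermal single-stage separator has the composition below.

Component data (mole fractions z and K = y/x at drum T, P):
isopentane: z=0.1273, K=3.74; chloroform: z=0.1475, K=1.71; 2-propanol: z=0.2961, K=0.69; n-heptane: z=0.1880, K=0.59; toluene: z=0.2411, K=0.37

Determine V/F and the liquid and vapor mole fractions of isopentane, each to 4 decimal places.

Rachford–Rice: g(V/F) = Σ zᵢ(Kᵢ−1)/(1+V/F(Kᵢ−1)) = 0.
Feasibility: ΣzᵢKᵢ = 1.1328, Σzᵢ/Kᵢ = 1.5197 — both > 1, two phases present.
Newton iteration, V/F⁰ = 0.53:
  V/F = 0.5300: g = -0.21802, g' = -0.5062 → V/F = 0.0993
  V/F = 0.0993: g = 0.03494, g' = -0.8290 → V/F = 0.1414
  V/F = 0.1414: g = 0.00197, g' = -0.7399 → V/F = 0.1441
Converged at V/F = 0.1441.
Compositions from xᵢ = zᵢ/(1+V/F(Kᵢ−1)), yᵢ = Kᵢxᵢ:
  isopentane: x = 0.0913, y = 0.3413
  chloroform: x = 0.1338, y = 0.2288
  2-propanol: x = 0.3099, y = 0.2139
  n-heptane: x = 0.1998, y = 0.1179
  toluene: x = 0.2652, y = 0.0981

V/F = 0.1441, x_isopentane = 0.0913, y_isopentane = 0.3413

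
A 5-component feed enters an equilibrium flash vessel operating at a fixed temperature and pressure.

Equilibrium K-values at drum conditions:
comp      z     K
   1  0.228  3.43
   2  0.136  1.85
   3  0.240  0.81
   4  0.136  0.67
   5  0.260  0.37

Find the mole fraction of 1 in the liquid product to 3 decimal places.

x_1 = 0.105

Rachford–Rice: g(β) = Σ zᵢ(Kᵢ−1)/(1+β(Kᵢ−1)) = 0.
Check two-phase: ΣzᵢKᵢ = 1.415 > 1 and Σzᵢ/Kᵢ = 1.342 > 1, so g(0) = 0.415 > 0 and g(1) = -0.342 < 0.
Iterate (Newton) starting at β = 0.6:
  β = 0.600: g = -0.0688, g' = -0.567 → β = 0.479
Converged at β = 0.479.
Compositions from xᵢ = zᵢ/(1+β(Kᵢ−1)), yᵢ = Kᵢxᵢ:
  1: x = 0.105, y = 0.361
  2: x = 0.097, y = 0.179
  3: x = 0.264, y = 0.214
  4: x = 0.162, y = 0.108
  5: x = 0.372, y = 0.138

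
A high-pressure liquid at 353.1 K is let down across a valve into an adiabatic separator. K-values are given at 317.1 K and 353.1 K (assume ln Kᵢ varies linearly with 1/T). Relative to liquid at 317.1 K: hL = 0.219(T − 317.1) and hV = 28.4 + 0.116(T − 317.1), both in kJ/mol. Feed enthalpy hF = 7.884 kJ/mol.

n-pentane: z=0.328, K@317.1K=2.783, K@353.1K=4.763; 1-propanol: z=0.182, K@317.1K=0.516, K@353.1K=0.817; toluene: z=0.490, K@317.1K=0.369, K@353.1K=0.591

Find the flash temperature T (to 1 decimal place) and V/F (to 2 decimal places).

Adiabatic flash: solve Rachford–Rice at each trial T, then check hF = ψ·hV(T) + (1−ψ)·hL(T).
  T = 317.1 K: K = (2.783, 0.516, 0.369), RR gives ψ = 0.177, H_out = 5.031 kJ/mol
  T = 353.1 K: K = (4.763, 0.817, 0.591), RR gives ψ = 0.740, H_out = 26.167 kJ/mol
  T = 335.1 K: K = (3.694, 0.657, 0.473), RR gives ψ = 0.433, H_out = 15.436 kJ/mol
  T = 326.1 K: K = (3.219, 0.584, 0.419), RR gives ψ = 0.307, H_out = 10.399 kJ/mol
  T = 321.6 K: K = (2.996, 0.550, 0.394), RR gives ψ = 0.243, H_out = 7.785 kJ/mol
  T = 323.9 K: K = (3.109, 0.567, 0.407), RR gives ψ = 0.276, H_out = 9.135 kJ/mol
Linear interpolation between T = 321.6 (H_out = 7.785) and T = 323.9 (H_out = 9.135) on hF = 7.884 gives T ≈ 321.8 K, at which ψ = 0.25.

T = 321.8 K, V/F = 0.25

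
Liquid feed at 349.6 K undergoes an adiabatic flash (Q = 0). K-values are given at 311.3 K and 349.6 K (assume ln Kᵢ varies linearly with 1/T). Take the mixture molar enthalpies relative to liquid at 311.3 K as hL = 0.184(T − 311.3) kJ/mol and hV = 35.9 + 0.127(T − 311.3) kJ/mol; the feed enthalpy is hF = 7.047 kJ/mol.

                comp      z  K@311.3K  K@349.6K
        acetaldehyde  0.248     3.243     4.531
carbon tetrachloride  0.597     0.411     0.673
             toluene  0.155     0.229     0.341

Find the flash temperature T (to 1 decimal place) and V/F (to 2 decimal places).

T = 321.9 K, V/F = 0.14

Adiabatic flash: solve Rachford–Rice at each trial T, then check hF = ψ·hV(T) + (1−ψ)·hL(T).
  T = 311.3 K: K = (3.243, 0.411, 0.229), RR gives ψ = 0.060, H_out = 2.167 kJ/mol
  T = 349.6 K: K = (4.531, 0.673, 0.341), RR gives ψ = 0.400, H_out = 20.520 kJ/mol
  T = 330.5 K: K = (3.872, 0.534, 0.283), RR gives ψ = 0.215, H_out = 11.005 kJ/mol
  T = 320.9 K: K = (3.553, 0.470, 0.255), RR gives ψ = 0.137, H_out = 6.596 kJ/mol
  T = 325.7 K: K = (3.712, 0.502, 0.269), RR gives ψ = 0.175, H_out = 8.791 kJ/mol
  T = 323.3 K: K = (3.632, 0.486, 0.262), RR gives ψ = 0.156, H_out = 7.693 kJ/mol
Linear interpolation between T = 320.9 (H_out = 6.596) and T = 323.3 (H_out = 7.693) on hF = 7.047 gives T ≈ 321.9 K, at which ψ = 0.14.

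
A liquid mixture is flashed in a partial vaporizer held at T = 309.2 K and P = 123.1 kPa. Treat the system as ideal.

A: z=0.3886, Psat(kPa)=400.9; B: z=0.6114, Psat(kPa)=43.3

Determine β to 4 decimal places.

β = 0.3285

Raoult's law: Kᵢ = Pᵢˢᵃᵗ/P = Pᵢˢᵃᵗ/123.1.
  K_A = 400.9/123.1 = 3.256702, K_B = 43.3/123.1 = 0.351747
Rachford–Rice: g(β) = Σ zᵢ(Kᵢ−1)/(1+β(Kᵢ−1)) = 0.
Feasibility: ΣzᵢKᵢ = 1.4806, Σzᵢ/Kᵢ = 1.8575 — both > 1, two phases present.
Binary case is linear: z₁(K₁−1)(1+β(K₂−1)) + z₂(K₂−1)(1+β(K₁−1)) = 0
⇒ β = [z₁(K₁−1)+z₂(K₂−1)] / [−(K₁−1)(K₂−1)] = 0.48061/1.46291 = 0.3285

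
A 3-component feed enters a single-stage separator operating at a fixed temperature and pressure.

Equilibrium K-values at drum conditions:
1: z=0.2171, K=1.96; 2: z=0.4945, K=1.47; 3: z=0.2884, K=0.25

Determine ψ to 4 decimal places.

ψ = 0.4699

Rachford–Rice: g(ψ) = Σ zᵢ(Kᵢ−1)/(1+ψ(Kᵢ−1)) = 0.
g(0) = ΣzᵢKᵢ − 1 = 0.2245 and g(1) = 1 − Σzᵢ/Kᵢ = -0.6008, so a root lies in (0, 1).
Newton–Raphson from ψ = 0.36:
  ψ = 0.3600: g = 0.05737, g' = -0.4948 → ψ = 0.4759
  ψ = 0.4759: g = -0.00338, g' = -0.5595 → ψ = 0.4699
Converged at ψ = 0.4699.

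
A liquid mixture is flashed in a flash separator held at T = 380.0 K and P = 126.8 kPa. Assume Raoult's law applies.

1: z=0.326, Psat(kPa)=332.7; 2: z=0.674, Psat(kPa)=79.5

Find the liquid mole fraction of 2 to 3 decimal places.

Raoult's law: Kᵢ = Pᵢˢᵃᵗ/P = Pᵢˢᵃᵗ/126.8.
  K_1 = 332.7/126.8 = 2.62382, K_2 = 79.5/126.8 = 0.62697
Rachford–Rice: g(ψ) = Σ zᵢ(Kᵢ−1)/(1+ψ(Kᵢ−1)) = 0.
g(0) = ΣzᵢKᵢ − 1 = 0.278 and g(1) = 1 − Σzᵢ/Kᵢ = -0.199, so a root lies in (0, 1).
Newton–Raphson from ψ = 0.56:
  ψ = 0.560: g = -0.0406, g' = -0.386 → ψ = 0.455
  ψ = 0.455: g = 0.0017, g' = -0.420 → ψ = 0.459
Converged at ψ = 0.459.
Compositions from xᵢ = zᵢ/(1+ψ(Kᵢ−1)), yᵢ = Kᵢxᵢ:
  1: x = 0.187, y = 0.490
  2: x = 0.813, y = 0.510

x_2 = 0.813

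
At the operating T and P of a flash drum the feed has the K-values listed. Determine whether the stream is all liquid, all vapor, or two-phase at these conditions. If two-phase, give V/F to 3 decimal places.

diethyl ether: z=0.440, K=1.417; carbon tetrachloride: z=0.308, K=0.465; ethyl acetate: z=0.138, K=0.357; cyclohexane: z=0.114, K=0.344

all liquid

ΣzᵢKᵢ = 0.855; Σzᵢ/Kᵢ = 1.691.
Since ΣzᵢKᵢ < 1 the mixture is below its bubble point — single liquid phase.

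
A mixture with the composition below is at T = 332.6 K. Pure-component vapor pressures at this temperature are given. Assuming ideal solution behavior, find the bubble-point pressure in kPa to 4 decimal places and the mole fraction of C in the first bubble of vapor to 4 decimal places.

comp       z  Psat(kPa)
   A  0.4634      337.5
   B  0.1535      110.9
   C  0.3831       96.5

At the bubble point ψ → 0, so ΣzᵢKᵢ = 1 with Kᵢ = Pᵢˢᵃᵗ/P ⇒ P = ΣzᵢPᵢˢᵃᵗ.
P = 0.4634·337.5 + 0.1535·110.9 + 0.3831·96.5 = 210.3898 kPa
yᵢ = zᵢPᵢˢᵃᵗ/P ⇒ y_C = 0.3831·96.5/210.3898 = 0.1757

Pbub = 210.3898 kPa, y_C = 0.1757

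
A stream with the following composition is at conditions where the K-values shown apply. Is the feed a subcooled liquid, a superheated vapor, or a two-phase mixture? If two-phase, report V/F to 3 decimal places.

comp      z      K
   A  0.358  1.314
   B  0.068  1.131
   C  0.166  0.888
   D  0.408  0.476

ΣzᵢKᵢ = 0.889; Σzᵢ/Kᵢ = 1.377.
Since ΣzᵢKᵢ < 1 the mixture is below its bubble point — single liquid phase.

subcooled liquid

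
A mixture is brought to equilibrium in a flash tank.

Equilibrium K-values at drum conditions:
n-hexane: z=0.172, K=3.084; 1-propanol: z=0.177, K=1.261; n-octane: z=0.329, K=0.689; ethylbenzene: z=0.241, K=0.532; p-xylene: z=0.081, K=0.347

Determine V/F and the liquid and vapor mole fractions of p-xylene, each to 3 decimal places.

V/F = 0.205, x_p-xylene = 0.094, y_p-xylene = 0.032

Iterate (Newton) starting at V/F = 0.49:
  V/F = 0.490: g = -0.1265, g' = -0.400 → V/F = 0.174
  V/F = 0.174: g = 0.0167, g' = -0.556 → V/F = 0.204
  V/F = 0.204: g = 0.0005, g' = -0.526 → V/F = 0.205
Converged at V/F = 0.205.
Compositions from xᵢ = zᵢ/(1+V/F(Kᵢ−1)), yᵢ = Kᵢxᵢ:
  n-hexane: x = 0.121, y = 0.372
  1-propanol: x = 0.168, y = 0.212
  n-octane: x = 0.351, y = 0.242
  ethylbenzene: x = 0.267, y = 0.142
  p-xylene: x = 0.094, y = 0.032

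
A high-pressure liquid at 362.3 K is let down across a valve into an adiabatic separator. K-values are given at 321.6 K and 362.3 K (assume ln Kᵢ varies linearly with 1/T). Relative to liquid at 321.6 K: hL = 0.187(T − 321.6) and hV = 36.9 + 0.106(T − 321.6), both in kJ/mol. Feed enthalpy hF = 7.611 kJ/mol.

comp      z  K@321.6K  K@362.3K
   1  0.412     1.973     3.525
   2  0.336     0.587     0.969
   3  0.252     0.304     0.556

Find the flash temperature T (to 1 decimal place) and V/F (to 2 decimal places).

Adiabatic flash: solve Rachford–Rice at each trial T, then check hF = ψ·hV(T) + (1−ψ)·hL(T).
  T = 321.6 K: K = (1.973, 0.587, 0.304), RR gives ψ = 0.162, H_out = 5.970 kJ/mol
  T = 362.3 K: K = (3.525, 0.969, 0.556), RR gives ψ = 1.000, H_out = 41.214 kJ/mol
  T = 342.0 K: K = (2.685, 0.766, 0.419), RR gives ψ = 0.656, H_out = 26.951 kJ/mol
  T = 331.8 K: K = (2.313, 0.673, 0.359), RR gives ψ = 0.420, H_out = 17.068 kJ/mol
  T = 326.7 K: K = (2.139, 0.629, 0.331), RR gives ψ = 0.297, H_out = 11.796 kJ/mol
  T = 324.1 K: K = (2.053, 0.608, 0.317), RR gives ψ = 0.230, H_out = 8.916 kJ/mol
  T = 322.9 K: K = (2.014, 0.598, 0.311), RR gives ψ = 0.198, H_out = 7.527 kJ/mol
Linear interpolation between T = 322.9 (H_out = 7.527) and T = 324.1 (H_out = 8.916) on hF = 7.611 gives T ≈ 323.0 K, at which ψ = 0.20.

T = 323.0 K, V/F = 0.20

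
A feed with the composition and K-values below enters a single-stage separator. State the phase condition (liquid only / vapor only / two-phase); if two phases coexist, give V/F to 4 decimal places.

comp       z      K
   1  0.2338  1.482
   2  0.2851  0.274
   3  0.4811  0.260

ΣzᵢKᵢ = 0.5497; Σzᵢ/Kᵢ = 3.0487.
Since ΣzᵢKᵢ < 1 the mixture is below its bubble point — single liquid phase.

liquid only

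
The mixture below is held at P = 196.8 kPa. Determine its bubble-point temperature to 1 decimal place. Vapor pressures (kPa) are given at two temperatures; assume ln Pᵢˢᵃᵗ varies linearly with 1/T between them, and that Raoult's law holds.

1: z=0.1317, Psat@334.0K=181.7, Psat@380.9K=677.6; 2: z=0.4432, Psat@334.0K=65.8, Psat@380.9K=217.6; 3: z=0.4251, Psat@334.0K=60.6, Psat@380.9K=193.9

T = 367.9 K

Bubble-point temperature: ΣzᵢPᵢˢᵃᵗ(T) = P. Interpolate ln Pᵢˢᵃᵗ = aᵢ + bᵢ/T.
  T = 334.0 K: ΣzᵢPᵢˢᵃᵗ = 78.85 kPa
  T = 380.9 K: ΣzᵢPᵢˢᵃᵗ = 268.11 kPa
  T = 357.4 K: ΣzᵢPᵢˢᵃᵗ = 151.08 kPa
  T = 369.1 K: ΣzᵢPᵢˢᵃᵗ = 202.84 kPa
  T = 363.2 K: ΣzᵢPᵢˢᵃᵗ = 175.25 kPa
  T = 366.1 K: ΣzᵢPᵢˢᵃᵗ = 188.41 kPa
  T = 367.6 K: ΣzᵢPᵢˢᵃᵗ = 195.52 kPa
Interpolating between 367.6 K and 369.1 K gives T ≈ 367.9 K.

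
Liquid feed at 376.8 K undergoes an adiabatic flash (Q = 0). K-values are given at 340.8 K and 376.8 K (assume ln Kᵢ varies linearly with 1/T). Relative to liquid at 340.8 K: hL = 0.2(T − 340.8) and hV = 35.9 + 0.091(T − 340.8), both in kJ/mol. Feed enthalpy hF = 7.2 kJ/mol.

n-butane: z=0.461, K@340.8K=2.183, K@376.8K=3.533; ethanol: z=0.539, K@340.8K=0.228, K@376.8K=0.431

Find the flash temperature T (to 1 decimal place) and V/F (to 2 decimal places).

T = 343.7 K, V/F = 0.19

Adiabatic flash: solve Rachford–Rice at each trial T, then check hF = ψ·hV(T) + (1−ψ)·hL(T).
  T = 340.8 K: K = (2.183, 0.228), RR gives ψ = 0.142, H_out = 5.081 kJ/mol
  T = 376.8 K: K = (3.533, 0.431), RR gives ψ = 0.597, H_out = 26.303 kJ/mol
  T = 358.8 K: K = (2.811, 0.319), RR gives ψ = 0.379, H_out = 16.457 kJ/mol
  T = 349.8 K: K = (2.485, 0.271), RR gives ψ = 0.269, H_out = 11.199 kJ/mol
  T = 345.3 K: K = (2.331, 0.249), RR gives ψ = 0.209, H_out = 8.290 kJ/mol
  T = 343.1 K: K = (2.258, 0.238), RR gives ψ = 0.177, H_out = 6.765 kJ/mol
Linear interpolation between T = 343.1 (H_out = 6.765) and T = 345.3 (H_out = 8.290) on hF = 7.2 gives T ≈ 343.7 K, at which ψ = 0.19.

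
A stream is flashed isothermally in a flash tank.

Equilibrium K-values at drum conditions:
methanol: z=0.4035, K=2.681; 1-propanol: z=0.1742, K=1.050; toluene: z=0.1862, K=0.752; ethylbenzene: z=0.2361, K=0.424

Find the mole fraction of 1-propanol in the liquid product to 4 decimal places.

x_1-propanol = 0.1677

Material balance + equilibrium reduce to Σ zᵢ(Kᵢ−1)/(1+ψ(Kᵢ−1)) = 0.
Check two-phase: ΣzᵢKᵢ = 1.5048 > 1 and Σzᵢ/Kᵢ = 1.1209 > 1, so g(0) = 0.5048 > 0 and g(1) = -0.1209 < 0.
Iterate (Newton) starting at ψ = 0.5:
  ψ = 0.5000: g = 0.13331, g' = -0.5065 → ψ = 0.7632
  ψ = 0.7632: g = 0.00585, g' = -0.4860 → ψ = 0.7753
  ψ = 0.7753: g = -0.00002, g' = -0.4886 → ψ = 0.7752
Converged at ψ = 0.7752.
Compositions from xᵢ = zᵢ/(1+ψ(Kᵢ−1)), yᵢ = Kᵢxᵢ:
  methanol: x = 0.1752, y = 0.4697
  1-propanol: x = 0.1677, y = 0.1761
  toluene: x = 0.2305, y = 0.1734
  ethylbenzene: x = 0.4266, y = 0.1809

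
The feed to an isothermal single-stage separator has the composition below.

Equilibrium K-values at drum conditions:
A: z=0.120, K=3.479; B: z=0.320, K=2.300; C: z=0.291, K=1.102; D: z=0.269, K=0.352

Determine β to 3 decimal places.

Material balance + equilibrium reduce to Σ zᵢ(Kᵢ−1)/(1+β(Kᵢ−1)) = 0.
g(0) = ΣzᵢKᵢ − 1 = 0.569 and g(1) = 1 − Σzᵢ/Kᵢ = -0.202, so a root lies in (0, 1).
Newton–Raphson from β = 0.53:
  β = 0.530: g = 0.1375, g' = -0.592 → β = 0.762
  β = 0.762: g = -0.0050, g' = -0.668 → β = 0.755
Converged at β = 0.755.

β = 0.755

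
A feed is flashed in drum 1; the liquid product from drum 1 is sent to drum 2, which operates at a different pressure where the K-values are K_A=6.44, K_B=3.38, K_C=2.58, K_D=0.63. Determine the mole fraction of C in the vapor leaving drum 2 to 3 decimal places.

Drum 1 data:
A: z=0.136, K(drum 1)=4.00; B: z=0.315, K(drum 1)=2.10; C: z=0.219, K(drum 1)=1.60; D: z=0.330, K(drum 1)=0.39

Drum 1:
Rachford–Rice: g(ψ₁) = Σ zᵢ(Kᵢ−1)/(1+ψ₁(Kᵢ−1)) = 0.
Feasibility: ΣzᵢKᵢ = 1.685, Σzᵢ/Kᵢ = 1.167 — both > 1, two phases present.
Newton iteration, ψ₁⁰ = 0.69:
  ψ₁ = 0.690: g = 0.0752, g' = -0.659 → ψ₁ = 0.804
  ψ₁ = 0.804: g = -0.0031, g' = -0.721 → ψ₁ = 0.800
Converged at ψ₁ = 0.800.
Drum-1 compositions:
  A: x = 0.040, y = 0.160
  B: x = 0.168, y = 0.352
  C: x = 0.148, y = 0.237
  D: x = 0.644, y = 0.251
Drum-2 feed = drum-1 liquid: z₂ = (0.0400, 0.1676, 0.1480, 0.6445).
Drum 2:
Let ψ₂ = V/F and solve Σ zᵢ(Kᵢ−1)/(1+ψ₂(Kᵢ−1)) = 0.
g(0) = ΣzᵢKᵢ − 1 = 0.612 and g(1) = 1 − Σzᵢ/Kᵢ = -0.136, so a root lies in (0, 1).
Iterate (Newton) starting at ψ₂ = 0.67:
  ψ₂ = 0.670: g = -0.0029, g' = -0.439 → ψ₂ = 0.663
Converged at ψ₂ = 0.663.
  A: x = 0.009, y = 0.056
  B: x = 0.065, y = 0.220
  C: x = 0.072, y = 0.186
  D: x = 0.854, y = 0.538

y_C (drum 2) = 0.186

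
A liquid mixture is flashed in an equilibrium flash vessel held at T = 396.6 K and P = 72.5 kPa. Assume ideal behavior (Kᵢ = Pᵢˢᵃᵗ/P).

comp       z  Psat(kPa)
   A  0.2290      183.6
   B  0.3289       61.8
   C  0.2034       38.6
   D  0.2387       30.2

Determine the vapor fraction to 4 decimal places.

ψ = 0.1135

Raoult's law: Kᵢ = Pᵢˢᵃᵗ/P = Pᵢˢᵃᵗ/72.5.
  K_A = 183.6/72.5 = 2.532414, K_B = 61.8/72.5 = 0.852414, K_C = 38.6/72.5 = 0.532414, K_D = 30.2/72.5 = 0.416552
Rachford–Rice: g(ψ) = Σ zᵢ(Kᵢ−1)/(1+ψ(Kᵢ−1)) = 0.
g(0) = ΣzᵢKᵢ − 1 = 0.0680 and g(1) = 1 − Σzᵢ/Kᵢ = -0.4313, so a root lies in (0, 1).
Newton–Raphson from ψ = 0.55:
  ψ = 0.5500: g = -0.19551, g' = -0.4236 → ψ = 0.0885
  ψ = 0.0885: g = 0.01379, g' = -0.5631 → ψ = 0.1129
  ψ = 0.1129: g = 0.00028, g' = -0.5409 → ψ = 0.1135
Converged at ψ = 0.1135.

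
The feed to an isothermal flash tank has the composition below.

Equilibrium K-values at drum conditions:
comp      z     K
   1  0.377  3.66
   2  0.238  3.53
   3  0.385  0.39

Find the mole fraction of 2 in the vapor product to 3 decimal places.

Let β = V/F and solve Σ zᵢ(Kᵢ−1)/(1+β(Kᵢ−1)) = 0.
Check two-phase: ΣzᵢKᵢ = 2.370 > 1 and Σzᵢ/Kᵢ = 1.158 > 1, so g(0) = 1.370 > 0 and g(1) = -0.158 < 0.
Iterate (Newton) starting at β = 0.39:
  β = 0.390: g = 0.4871, g' = -1.275 → β = 0.772
  β = 0.772: g = 0.0884, g' = -0.973 → β = 0.863
  β = 0.863: g = -0.0024, g' = -1.035 → β = 0.861
Converged at β = 0.861.
Compositions from xᵢ = zᵢ/(1+β(Kᵢ−1)), yᵢ = Kᵢxᵢ:
  1: x = 0.115, y = 0.419
  2: x = 0.075, y = 0.264
  3: x = 0.810, y = 0.316

y_2 = 0.264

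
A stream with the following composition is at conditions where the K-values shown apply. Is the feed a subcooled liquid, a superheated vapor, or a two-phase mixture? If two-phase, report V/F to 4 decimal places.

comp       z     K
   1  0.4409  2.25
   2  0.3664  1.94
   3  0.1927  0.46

ΣzᵢKᵢ = 1.7915; Σzᵢ/Kᵢ = 0.8037.
Since Σzᵢ/Kᵢ < 1 the mixture is above its dew point — single vapor phase.

superheated vapor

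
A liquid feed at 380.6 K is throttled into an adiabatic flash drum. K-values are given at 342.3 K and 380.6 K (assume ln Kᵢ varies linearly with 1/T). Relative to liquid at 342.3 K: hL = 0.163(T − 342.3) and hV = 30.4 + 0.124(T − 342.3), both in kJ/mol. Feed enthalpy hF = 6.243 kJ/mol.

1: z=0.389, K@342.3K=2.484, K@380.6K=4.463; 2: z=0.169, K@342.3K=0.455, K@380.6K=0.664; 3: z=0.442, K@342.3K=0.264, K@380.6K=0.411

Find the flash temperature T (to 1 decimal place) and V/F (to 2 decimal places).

T = 344.8 K, V/F = 0.19

Adiabatic flash: solve Rachford–Rice at each trial T, then check hF = ψ·hV(T) + (1−ψ)·hL(T).
  T = 342.3 K: K = (2.484, 0.455, 0.264), RR gives ψ = 0.157, H_out = 4.762 kJ/mol
  T = 380.6 K: K = (4.463, 0.664, 0.411), RR gives ψ = 0.560, H_out = 22.427 kJ/mol
  T = 361.5 K: K = (3.384, 0.555, 0.333), RR gives ψ = 0.382, H_out = 14.446 kJ/mol
  T = 351.9 K: K = (2.912, 0.504, 0.298), RR gives ψ = 0.281, H_out = 9.991 kJ/mol
  T = 347.1 K: K = (2.692, 0.479, 0.281), RR gives ψ = 0.223, H_out = 7.508 kJ/mol
  T = 344.7 K: K = (2.587, 0.467, 0.272), RR gives ψ = 0.191, H_out = 6.173 kJ/mol
Linear interpolation between T = 344.7 (H_out = 6.173) and T = 347.1 (H_out = 7.508) on hF = 6.243 gives T ≈ 344.8 K, at which ψ = 0.19.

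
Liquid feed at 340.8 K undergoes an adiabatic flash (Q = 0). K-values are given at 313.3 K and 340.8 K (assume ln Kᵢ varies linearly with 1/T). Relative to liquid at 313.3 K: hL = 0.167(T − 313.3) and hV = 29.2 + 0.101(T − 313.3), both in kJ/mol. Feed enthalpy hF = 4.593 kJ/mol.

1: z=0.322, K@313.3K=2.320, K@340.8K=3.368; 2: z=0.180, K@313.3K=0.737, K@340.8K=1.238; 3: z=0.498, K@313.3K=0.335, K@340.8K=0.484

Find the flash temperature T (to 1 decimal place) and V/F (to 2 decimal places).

T = 317.1 K, V/F = 0.14

Adiabatic flash: solve Rachford–Rice at each trial T, then check hF = ψ·hV(T) + (1−ψ)·hL(T).
  T = 313.3 K: K = (2.320, 0.737, 0.335), RR gives ψ = 0.061, H_out = 1.784 kJ/mol
  T = 340.8 K: K = (3.368, 1.238, 0.484), RR gives ψ = 0.567, H_out = 20.119 kJ/mol
  T = 327.1 K: K = (2.819, 0.967, 0.406), RR gives ψ = 0.319, H_out = 11.316 kJ/mol
  T = 320.2 K: K = (2.563, 0.846, 0.370), RR gives ψ = 0.194, H_out = 6.728 kJ/mol
  T = 316.8 K: K = (2.441, 0.791, 0.352), RR gives ψ = 0.130, H_out = 4.353 kJ/mol
  T = 318.5 K: K = (2.502, 0.819, 0.361), RR gives ψ = 0.162, H_out = 5.553 kJ/mol
Linear interpolation between T = 316.8 (H_out = 4.353) and T = 318.5 (H_out = 5.553) on hF = 4.593 gives T ≈ 317.1 K, at which ψ = 0.14.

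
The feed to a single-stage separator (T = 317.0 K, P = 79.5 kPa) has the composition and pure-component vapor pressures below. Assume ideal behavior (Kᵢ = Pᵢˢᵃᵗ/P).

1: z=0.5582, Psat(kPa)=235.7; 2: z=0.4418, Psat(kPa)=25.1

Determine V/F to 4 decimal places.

Raoult's law: Kᵢ = Pᵢˢᵃᵗ/P = Pᵢˢᵃᵗ/79.5.
  K_1 = 235.7/79.5 = 2.964780, K_2 = 25.1/79.5 = 0.315723
Binary case is linear: z₁(K₁−1)(1+V/F(K₂−1)) + z₂(K₂−1)(1+V/F(K₁−1)) = 0
⇒ V/F = [z₁(K₁−1)+z₂(K₂−1)] / [−(K₁−1)(K₂−1)] = 0.79443/1.34445 = 0.5909

V/F = 0.5909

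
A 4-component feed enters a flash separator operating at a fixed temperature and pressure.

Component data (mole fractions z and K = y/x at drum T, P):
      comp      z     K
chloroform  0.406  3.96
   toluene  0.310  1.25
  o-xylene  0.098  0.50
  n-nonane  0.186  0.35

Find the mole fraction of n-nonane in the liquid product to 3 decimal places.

x_n-nonane = 0.458

Let β = V/F and solve Σ zᵢ(Kᵢ−1)/(1+β(Kᵢ−1)) = 0.
g(0) = ΣzᵢKᵢ − 1 = 1.109 and g(1) = 1 − Σzᵢ/Kᵢ = -0.078, so a root lies in (0, 1).
Newton–Raphson from β = 0.51:
  β = 0.510: g = 0.3010, g' = -0.800 → β = 0.886
  β = 0.886: g = 0.0220, g' = -0.800 → β = 0.914
  β = 0.914: g = -0.0004, g' = -0.832 → β = 0.913
Converged at β = 0.913.
Compositions from xᵢ = zᵢ/(1+β(Kᵢ−1)), yᵢ = Kᵢxᵢ:
  chloroform: x = 0.110, y = 0.434
  toluene: x = 0.252, y = 0.315
  o-xylene: x = 0.180, y = 0.090
  n-nonane: x = 0.458, y = 0.160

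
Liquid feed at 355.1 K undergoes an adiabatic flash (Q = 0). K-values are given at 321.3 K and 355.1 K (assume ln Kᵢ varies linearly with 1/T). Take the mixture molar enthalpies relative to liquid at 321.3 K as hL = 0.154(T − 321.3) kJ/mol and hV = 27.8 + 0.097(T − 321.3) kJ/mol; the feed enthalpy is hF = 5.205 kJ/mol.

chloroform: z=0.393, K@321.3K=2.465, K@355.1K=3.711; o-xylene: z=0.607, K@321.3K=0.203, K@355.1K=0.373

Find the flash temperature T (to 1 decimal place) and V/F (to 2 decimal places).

Adiabatic flash: solve Rachford–Rice at each trial T, then check hF = ψ·hV(T) + (1−ψ)·hL(T).
  T = 321.3 K: K = (2.465, 0.203), RR gives ψ = 0.079, H_out = 2.190 kJ/mol
  T = 355.1 K: K = (3.711, 0.373), RR gives ψ = 0.403, H_out = 15.629 kJ/mol
  T = 338.2 K: K = (3.056, 0.279), RR gives ψ = 0.250, H_out = 9.314 kJ/mol
  T = 329.8 K: K = (2.754, 0.239), RR gives ψ = 0.171, H_out = 5.968 kJ/mol
  T = 325.6 K: K = (2.609, 0.221), RR gives ψ = 0.127, H_out = 4.166 kJ/mol
  T = 327.7 K: K = (2.681, 0.230), RR gives ψ = 0.149, H_out = 5.080 kJ/mol
Linear interpolation between T = 327.7 (H_out = 5.080) and T = 329.8 (H_out = 5.968) on hF = 5.205 gives T ≈ 328.0 K, at which ψ = 0.15.

T = 328.0 K, V/F = 0.15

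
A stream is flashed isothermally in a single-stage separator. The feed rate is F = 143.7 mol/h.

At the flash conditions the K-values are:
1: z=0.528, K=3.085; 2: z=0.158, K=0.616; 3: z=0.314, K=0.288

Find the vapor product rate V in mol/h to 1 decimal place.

V = 89.1 mol/h

Rachford–Rice: g(V/F) = Σ zᵢ(Kᵢ−1)/(1+V/F(Kᵢ−1)) = 0.
Check two-phase: ΣzᵢKᵢ = 1.817 > 1 and Σzᵢ/Kᵢ = 1.518 > 1, so g(0) = 0.817 > 0 and g(1) = -0.518 < 0.
Newton–Raphson from V/F = 0.5:
  V/F = 0.500: g = 0.1167, g' = -0.970 → V/F = 0.620
Converged at V/F = 0.620.
Then V = V/F·F = 0.6203·143.7 = 89.1 mol/h and L = F − V = 54.6 mol/h.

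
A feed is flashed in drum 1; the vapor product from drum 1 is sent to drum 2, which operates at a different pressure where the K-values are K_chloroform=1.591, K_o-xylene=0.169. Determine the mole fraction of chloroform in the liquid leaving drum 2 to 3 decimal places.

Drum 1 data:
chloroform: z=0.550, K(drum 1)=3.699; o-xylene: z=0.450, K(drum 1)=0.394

Drum 1:
Rachford–Rice: g(ψ₁) = Σ zᵢ(Kᵢ−1)/(1+ψ₁(Kᵢ−1)) = 0.
Check two-phase: ΣzᵢKᵢ = 2.212 > 1 and Σzᵢ/Kᵢ = 1.291 > 1, so g(0) = 1.212 > 0 and g(1) = -0.291 < 0.
Binary case is linear: z₁(K₁−1)(1+ψ₁(K₂−1)) + z₂(K₂−1)(1+ψ₁(K₁−1)) = 0
⇒ ψ₁ = [z₁(K₁−1)+z₂(K₂−1)] / [−(K₁−1)(K₂−1)] = 1.2118/1.6356 = 0.741
Drum-1 compositions:
  chloroform: x = 0.183, y = 0.678
  o-xylene: x = 0.817, y = 0.322
Drum-2 feed = drum-1 vapor: z₂ = (0.6782, 0.3218).
Drum 2:
Binary case is linear: z₁(K₁−1)(1+ψ₂(K₂−1)) + z₂(K₂−1)(1+ψ₂(K₁−1)) = 0
⇒ ψ₂ = [z₁(K₁−1)+z₂(K₂−1)] / [−(K₁−1)(K₂−1)] = 0.1335/0.4911 = 0.272
  chloroform: x = 0.584, y = 0.930
  o-xylene: x = 0.416, y = 0.070

x_chloroform (drum 2) = 0.584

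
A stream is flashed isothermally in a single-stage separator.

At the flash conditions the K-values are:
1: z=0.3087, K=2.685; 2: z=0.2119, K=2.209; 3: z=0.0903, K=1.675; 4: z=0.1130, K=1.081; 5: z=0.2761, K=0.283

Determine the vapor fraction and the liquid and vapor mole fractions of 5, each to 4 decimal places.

Let ψ = V/F and solve Σ zᵢ(Kᵢ−1)/(1+ψ(Kᵢ−1)) = 0.
g(0) = ΣzᵢKᵢ − 1 = 0.6485 and g(1) = 1 − Σzᵢ/Kᵢ = -0.3450, so a root lies in (0, 1).
Newton iteration, ψ⁰ = 0.5:
  ψ = 0.5000: g = 0.18775, g' = -0.7471 → ψ = 0.7513
  ψ = 0.7513: g = -0.01627, g' = -0.9415 → ψ = 0.7340
  ψ = 0.7340: g = -0.00024, g' = -0.9137 → ψ = 0.7338
Converged at ψ = 0.7338.
Compositions from xᵢ = zᵢ/(1+ψ(Kᵢ−1)), yᵢ = Kᵢxᵢ:
  1: x = 0.1380, y = 0.3706
  2: x = 0.1123, y = 0.2480
  3: x = 0.0604, y = 0.1012
  4: x = 0.1067, y = 0.1153
  5: x = 0.5826, y = 0.1649

ψ = 0.7338, x_5 = 0.5826, y_5 = 0.1649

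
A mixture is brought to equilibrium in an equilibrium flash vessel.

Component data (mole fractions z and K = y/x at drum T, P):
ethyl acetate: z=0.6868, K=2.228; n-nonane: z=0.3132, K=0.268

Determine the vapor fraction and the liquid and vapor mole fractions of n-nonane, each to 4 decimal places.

ψ = 0.6832, x_n-nonane = 0.6265, y_n-nonane = 0.1679

Material balance + equilibrium reduce to Σ zᵢ(Kᵢ−1)/(1+ψ(Kᵢ−1)) = 0.
g(0) = ΣzᵢKᵢ − 1 = 0.6141 and g(1) = 1 − Σzᵢ/Kᵢ = -0.4769, so a root lies in (0, 1).
Binary case is linear: z₁(K₁−1)(1+ψ(K₂−1)) + z₂(K₂−1)(1+ψ(K₁−1)) = 0
⇒ ψ = [z₁(K₁−1)+z₂(K₂−1)] / [−(K₁−1)(K₂−1)] = 0.61413/0.89890 = 0.6832
Compositions from xᵢ = zᵢ/(1+ψ(Kᵢ−1)), yᵢ = Kᵢxᵢ:
  ethyl acetate: x = 0.3735, y = 0.8321
  n-nonane: x = 0.6265, y = 0.1679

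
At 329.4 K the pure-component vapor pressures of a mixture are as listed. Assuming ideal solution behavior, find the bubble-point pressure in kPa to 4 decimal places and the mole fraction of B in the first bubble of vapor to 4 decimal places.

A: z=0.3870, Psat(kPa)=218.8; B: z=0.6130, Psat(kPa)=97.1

At the bubble point ψ → 0, so ΣzᵢKᵢ = 1 with Kᵢ = Pᵢˢᵃᵗ/P ⇒ P = ΣzᵢPᵢˢᵃᵗ.
P = 0.3870·218.8 + 0.6130·97.1 = 144.1979 kPa
yᵢ = zᵢPᵢˢᵃᵗ/P ⇒ y_B = 0.6130·97.1/144.1979 = 0.4128

Pbub = 144.1979 kPa, y_B = 0.4128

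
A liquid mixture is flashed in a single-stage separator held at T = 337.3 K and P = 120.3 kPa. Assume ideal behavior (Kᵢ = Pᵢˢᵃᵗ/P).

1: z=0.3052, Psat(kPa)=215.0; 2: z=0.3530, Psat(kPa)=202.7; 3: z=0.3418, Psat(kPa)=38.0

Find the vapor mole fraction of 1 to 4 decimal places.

Raoult's law: Kᵢ = Pᵢˢᵃᵗ/P = Pᵢˢᵃᵗ/120.3.
  K_1 = 215.0/120.3 = 1.787199, K_2 = 202.7/120.3 = 1.684954, K_3 = 38.0/120.3 = 0.315877
Rachford–Rice: g(β) = Σ zᵢ(Kᵢ−1)/(1+β(Kᵢ−1)) = 0.
Check two-phase: ΣzᵢKᵢ = 1.2482 > 1 and Σzᵢ/Kᵢ = 1.4623 > 1, so g(0) = 0.2482 > 0 and g(1) = -0.4623 < 0.
Newton iteration, β⁰ = 0.68:
  β = 0.6800: g = -0.11579, g' = -0.7166 → β = 0.5184
  β = 0.5184: g = -0.01329, g' = -0.5697 → β = 0.4951
  β = 0.4951: g = -0.00016, g' = -0.5561 → β = 0.4948
Converged at β = 0.4948.
Compositions from xᵢ = zᵢ/(1+β(Kᵢ−1)), yᵢ = Kᵢxᵢ:
  1: x = 0.2196, y = 0.3926
  2: x = 0.2636, y = 0.4442
  3: x = 0.5167, y = 0.1632

y_1 = 0.3926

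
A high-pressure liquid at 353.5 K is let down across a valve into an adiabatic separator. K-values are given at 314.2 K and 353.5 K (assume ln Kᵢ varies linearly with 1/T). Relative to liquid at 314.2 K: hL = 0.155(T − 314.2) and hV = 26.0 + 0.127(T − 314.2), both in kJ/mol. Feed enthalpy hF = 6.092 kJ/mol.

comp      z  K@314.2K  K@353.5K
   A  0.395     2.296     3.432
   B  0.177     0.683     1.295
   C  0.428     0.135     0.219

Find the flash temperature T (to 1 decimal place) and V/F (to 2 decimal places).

Adiabatic flash: solve Rachford–Rice at each trial T, then check hF = ψ·hV(T) + (1−ψ)·hL(T).
  T = 314.2 K: K = (2.296, 0.683, 0.135), RR gives ψ = 0.089, H_out = 2.318 kJ/mol
  T = 353.5 K: K = (3.432, 1.295, 0.219), RR gives ψ = 0.441, H_out = 17.069 kJ/mol
  T = 333.9 K: K = (2.842, 0.959, 0.175), RR gives ψ = 0.292, H_out = 10.491 kJ/mol
  T = 324.0 K: K = (2.561, 0.813, 0.154), RR gives ψ = 0.200, H_out = 6.657 kJ/mol
  T = 319.1 K: K = (2.427, 0.746, 0.144), RR gives ψ = 0.147, H_out = 4.571 kJ/mol
  T = 321.6 K: K = (2.495, 0.780, 0.149), RR gives ψ = 0.175, H_out = 5.654 kJ/mol
Linear interpolation between T = 321.6 (H_out = 5.654) and T = 324.0 (H_out = 6.657) on hF = 6.092 gives T ≈ 322.6 K, at which ψ = 0.19.

T = 322.6 K, V/F = 0.19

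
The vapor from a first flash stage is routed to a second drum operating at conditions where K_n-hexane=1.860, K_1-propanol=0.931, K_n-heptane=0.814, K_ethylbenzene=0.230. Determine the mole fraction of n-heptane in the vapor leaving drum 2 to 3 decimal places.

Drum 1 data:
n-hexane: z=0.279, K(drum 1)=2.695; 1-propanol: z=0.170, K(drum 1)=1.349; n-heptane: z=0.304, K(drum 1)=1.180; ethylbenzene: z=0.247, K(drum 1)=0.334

Drum 1:
Rachford–Rice: g(ψ₁) = Σ zᵢ(Kᵢ−1)/(1+ψ₁(Kᵢ−1)) = 0.
Feasibility: ΣzᵢKᵢ = 1.422, Σzᵢ/Kᵢ = 1.227 — both > 1, two phases present.
Newton–Raphson from ψ₁ = 0.5:
  ψ₁ = 0.500: g = 0.1101, g' = -0.504 → ψ₁ = 0.718
  ψ₁ = 0.718: g = -0.0062, g' = -0.587 → ψ₁ = 0.708
Converged at ψ₁ = 0.708.
Drum-1 compositions:
  n-hexane: x = 0.127, y = 0.342
  1-propanol: x = 0.136, y = 0.184
  n-heptane: x = 0.270, y = 0.318
  ethylbenzene: x = 0.467, y = 0.156
Drum-2 feed = drum-1 vapor: z₂ = (0.3419, 0.1839, 0.3182, 0.1560).
Drum 2:
Material balance + equilibrium reduce to Σ zᵢ(Kᵢ−1)/(1+ψ₂(Kᵢ−1)) = 0.
Feasibility: ΣzᵢKᵢ = 1.102, Σzᵢ/Kᵢ = 1.451 — both > 1, two phases present.
Newton iteration, ψ₂⁰ = 0.5:
  ψ₂ = 0.500: g = -0.0682, g' = -0.383 → ψ₂ = 0.322
  ψ₂ = 0.322: g = -0.0054, g' = -0.332 → ψ₂ = 0.306
Converged at ψ₂ = 0.306.
  n-hexane: x = 0.271, y = 0.504
  1-propanol: x = 0.188, y = 0.175
  n-heptane: x = 0.337, y = 0.275
  ethylbenzene: x = 0.204, y = 0.047

y_n-heptane (drum 2) = 0.275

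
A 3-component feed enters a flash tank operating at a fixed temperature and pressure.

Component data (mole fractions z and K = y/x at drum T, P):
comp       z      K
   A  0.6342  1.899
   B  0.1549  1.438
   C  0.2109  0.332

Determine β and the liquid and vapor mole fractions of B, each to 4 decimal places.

β = 0.9136, x_B = 0.1106, y_B = 0.1591

Let β = V/F and solve Σ zᵢ(Kᵢ−1)/(1+β(Kᵢ−1)) = 0.
g(0) = ΣzᵢKᵢ − 1 = 0.4971 and g(1) = 1 − Σzᵢ/Kᵢ = -0.0769, so a root lies in (0, 1).
Newton iteration, β⁰ = 0.47:
  β = 0.4700: g = 0.25171, g' = -0.4737 → β = 1.0000
  β = 1.0000: g = -0.07692, g' = -1.0103 → β = 0.9239
  β = 0.9239: g = -0.00821, g' = -0.8100 → β = 0.9137
  β = 0.9137: g = -0.00010, g' = -0.7896 → β = 0.9136
Converged at β = 0.9136.
Compositions from xᵢ = zᵢ/(1+β(Kᵢ−1)), yᵢ = Kᵢxᵢ:
  A: x = 0.3482, y = 0.6612
  B: x = 0.1106, y = 0.1591
  C: x = 0.5412, y = 0.1797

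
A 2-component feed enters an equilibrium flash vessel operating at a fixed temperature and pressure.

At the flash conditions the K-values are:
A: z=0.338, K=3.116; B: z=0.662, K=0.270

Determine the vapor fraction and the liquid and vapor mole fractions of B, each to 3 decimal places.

Material balance + equilibrium reduce to Σ zᵢ(Kᵢ−1)/(1+ψ(Kᵢ−1)) = 0.
Feasibility: ΣzᵢKᵢ = 1.232, Σzᵢ/Kᵢ = 2.560 — both > 1, two phases present.
Binary case is linear: z₁(K₁−1)(1+ψ(K₂−1)) + z₂(K₂−1)(1+ψ(K₁−1)) = 0
⇒ ψ = [z₁(K₁−1)+z₂(K₂−1)] / [−(K₁−1)(K₂−1)] = 0.2319/1.5447 = 0.150
Compositions from xᵢ = zᵢ/(1+ψ(Kᵢ−1)), yᵢ = Kᵢxᵢ:
  A: x = 0.257, y = 0.799
  B: x = 0.743, y = 0.201

ψ = 0.150, x_B = 0.743, y_B = 0.201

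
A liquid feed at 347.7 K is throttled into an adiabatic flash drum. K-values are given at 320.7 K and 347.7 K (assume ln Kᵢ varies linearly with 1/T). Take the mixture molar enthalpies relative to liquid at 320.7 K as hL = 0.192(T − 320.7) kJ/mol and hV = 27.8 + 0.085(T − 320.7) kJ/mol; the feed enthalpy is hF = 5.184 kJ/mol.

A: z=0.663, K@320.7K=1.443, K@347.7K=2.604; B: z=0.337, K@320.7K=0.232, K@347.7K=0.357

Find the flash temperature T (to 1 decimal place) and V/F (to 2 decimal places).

Adiabatic flash: solve Rachford–Rice at each trial T, then check hF = ψ·hV(T) + (1−ψ)·hL(T).
  T = 320.7 K: K = (1.443, 0.232), RR gives ψ = 0.103, H_out = 2.851 kJ/mol
  T = 347.7 K: K = (2.604, 0.357), RR gives ψ = 0.821, H_out = 25.636 kJ/mol
  T = 334.2 K: K = (1.962, 0.290), RR gives ψ = 0.584, H_out = 17.978 kJ/mol
  T = 327.4 K: K = (1.686, 0.260), RR gives ψ = 0.405, H_out = 12.242 kJ/mol
  T = 324.0 K: K = (1.559, 0.245), RR gives ψ = 0.276, H_out = 8.210 kJ/mol
  T = 322.4 K: K = (1.502, 0.239), RR gives ψ = 0.200, H_out = 5.845 kJ/mol
Linear interpolation between T = 320.7 (H_out = 2.851) and T = 322.4 (H_out = 5.845) on hF = 5.184 gives T ≈ 322.0 K, at which ψ = 0.18.

T = 322.0 K, V/F = 0.18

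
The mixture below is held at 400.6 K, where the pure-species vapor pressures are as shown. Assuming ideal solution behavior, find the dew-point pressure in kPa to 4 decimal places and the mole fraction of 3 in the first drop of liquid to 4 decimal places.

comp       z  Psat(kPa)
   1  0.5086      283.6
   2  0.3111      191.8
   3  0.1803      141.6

Pdew = 213.2797 kPa, x_3 = 0.2716

At the dew point ψ → 1, so Σzᵢ/Kᵢ = 1 with Kᵢ = Pᵢˢᵃᵗ/P ⇒ 1/P = Σzᵢ/Pᵢˢᵃᵗ.
1/P = 0.5086/283.6 + 0.3111/191.8 + 0.1803/141.6 = 0.0046887 ⇒ P = 213.2797 kPa
xᵢ = zᵢP/Pᵢˢᵃᵗ ⇒ x_3 = 0.1803·213.2797/141.6 = 0.2716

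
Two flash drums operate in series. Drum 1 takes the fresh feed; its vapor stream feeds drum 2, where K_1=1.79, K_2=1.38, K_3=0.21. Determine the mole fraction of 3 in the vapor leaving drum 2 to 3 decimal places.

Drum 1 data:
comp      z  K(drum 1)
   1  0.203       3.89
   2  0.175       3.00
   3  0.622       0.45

y_3 (drum 2) = 0.091

Drum 1:
Rachford–Rice: g(ψ₁) = Σ zᵢ(Kᵢ−1)/(1+ψ₁(Kᵢ−1)) = 0.
g(0) = ΣzᵢKᵢ − 1 = 0.595 and g(1) = 1 − Σzᵢ/Kᵢ = -0.493, so a root lies in (0, 1).
Newton–Raphson from ψ₁ = 0.5:
  ψ₁ = 0.500: g = -0.0569, g' = -0.817 → ψ₁ = 0.430
  ψ₁ = 0.430: g = 0.0014, g' = -0.862 → ψ₁ = 0.432
Converged at ψ₁ = 0.432.
Drum-1 compositions:
  1: x = 0.090, y = 0.351
  2: x = 0.094, y = 0.282
  3: x = 0.816, y = 0.367
Drum-2 feed = drum-1 vapor: z₂ = (0.3512, 0.2817, 0.3671).
Drum 2:
Material balance + equilibrium reduce to Σ zᵢ(Kᵢ−1)/(1+ψ₂(Kᵢ−1)) = 0.
g(0) = ΣzᵢKᵢ − 1 = 0.094 and g(1) = 1 − Σzᵢ/Kᵢ = -1.149, so a root lies in (0, 1).
Newton iteration, ψ₂⁰ = 0.41:
  ψ₂ = 0.410: g = -0.1268, g' = -0.657 → ψ₂ = 0.217
  ψ₂ = 0.217: g = -0.0143, g' = -0.528 → ψ₂ = 0.190
Converged at ψ₂ = 0.190.
  1: x = 0.305, y = 0.547
  2: x = 0.263, y = 0.363
  3: x = 0.432, y = 0.091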